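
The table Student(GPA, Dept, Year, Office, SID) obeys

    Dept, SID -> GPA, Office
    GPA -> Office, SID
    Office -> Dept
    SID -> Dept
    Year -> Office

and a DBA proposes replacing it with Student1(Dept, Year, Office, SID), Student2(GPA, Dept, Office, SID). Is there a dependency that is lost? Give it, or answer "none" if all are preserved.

Dept, SID → GPA, Office lies within Student2.
GPA → Office, SID lies within Student2.
Office → Dept lies within Student1.
SID → Dept lies within Student1.
Year → Office lies within Student1.
Every dependency is enforceable on the fragments, so the decomposition is dependency-preserving.

none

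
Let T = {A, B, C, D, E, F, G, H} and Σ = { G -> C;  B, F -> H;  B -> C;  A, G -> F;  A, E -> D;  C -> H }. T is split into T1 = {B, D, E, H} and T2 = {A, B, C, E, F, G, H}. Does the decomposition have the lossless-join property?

No

Common attributes: T1 ∩ T2 = {B, E, H}.
Closure of {B, E, H}: B → C applies, adding C. So (B, E, H)⁺ = {B, C, E, H}.
The closure contains neither all of T1 = {B, D, E, H} nor all of T2 = {A, B, C, E, F, G, H}, so the common attributes are not a superkey of either fragment. The join is lossy.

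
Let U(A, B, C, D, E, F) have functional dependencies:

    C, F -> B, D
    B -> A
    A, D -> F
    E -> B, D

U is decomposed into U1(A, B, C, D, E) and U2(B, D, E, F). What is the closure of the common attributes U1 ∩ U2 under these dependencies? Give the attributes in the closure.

A, B, D, E, F

U1 ∩ U2 = {B, D, E}.
B → A applies, adding A
A, D → F applies, adding F
Closure: {A, B, D, E, F}.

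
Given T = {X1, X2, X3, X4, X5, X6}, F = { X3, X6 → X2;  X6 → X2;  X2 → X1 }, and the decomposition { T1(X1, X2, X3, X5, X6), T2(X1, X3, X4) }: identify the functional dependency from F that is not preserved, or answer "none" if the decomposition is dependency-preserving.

none

X3, X6 → X2 lies within T1.
X6 → X2 lies within T1.
X2 → X1 lies within T1.
Every dependency is enforceable on the fragments, so the decomposition is dependency-preserving.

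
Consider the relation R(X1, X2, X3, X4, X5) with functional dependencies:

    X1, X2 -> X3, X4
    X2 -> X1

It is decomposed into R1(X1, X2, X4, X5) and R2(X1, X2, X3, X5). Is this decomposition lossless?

Common attributes: R1 ∩ R2 = {X1, X2, X5}.
Closure of {X1, X2, X5}: X1, X2 → X3, X4 applies, adding X3, X4. So (X1, X2, X5)⁺ = {X1, X2, X3, X4, X5}.
This closure contains every attribute of R1, so R1 ∩ R2 → R1. The join is lossless.

Yes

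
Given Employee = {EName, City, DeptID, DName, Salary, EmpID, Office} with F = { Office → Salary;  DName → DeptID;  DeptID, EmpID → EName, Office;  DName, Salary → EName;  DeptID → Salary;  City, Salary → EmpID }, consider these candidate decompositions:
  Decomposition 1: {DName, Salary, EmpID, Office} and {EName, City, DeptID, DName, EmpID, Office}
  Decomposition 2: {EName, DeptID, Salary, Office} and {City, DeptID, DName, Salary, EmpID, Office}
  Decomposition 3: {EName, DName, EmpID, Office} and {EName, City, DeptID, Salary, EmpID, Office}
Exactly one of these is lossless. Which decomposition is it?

Decomposition 1: common = {DName, EmpID, Office}, closure = {EName, DeptID, DName, Salary, EmpID, Office} → lossless.
Decomposition 2: common = {DeptID, Salary, Office}, closure = {DeptID, Salary, Office} → lossy.
Decomposition 3: common = {EName, EmpID, Office}, closure = {EName, Salary, EmpID, Office} → lossy.

Decomposition 1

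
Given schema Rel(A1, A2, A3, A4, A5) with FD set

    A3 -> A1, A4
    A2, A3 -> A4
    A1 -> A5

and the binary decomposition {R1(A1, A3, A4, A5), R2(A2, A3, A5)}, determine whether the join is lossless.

Yes

Common attributes: R1 ∩ R2 = {A3, A5}.
Closure of {A3, A5}: A3 → A1, A4 applies, adding A1, A4. So (A3, A5)⁺ = {A1, A3, A4, A5}.
This closure contains every attribute of R1, so R1 ∩ R2 → R1. The join is lossless.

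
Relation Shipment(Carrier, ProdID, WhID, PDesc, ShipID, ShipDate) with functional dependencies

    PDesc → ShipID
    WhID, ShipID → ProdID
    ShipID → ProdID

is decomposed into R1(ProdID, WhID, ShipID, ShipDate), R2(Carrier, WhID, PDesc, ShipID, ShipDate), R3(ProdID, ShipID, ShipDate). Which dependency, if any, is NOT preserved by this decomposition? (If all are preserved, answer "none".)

PDesc → ShipID lies within R2.
WhID, ShipID → ProdID lies within R1.
ShipID → ProdID lies within R1.
Every dependency is enforceable on the fragments, so the decomposition is dependency-preserving.

none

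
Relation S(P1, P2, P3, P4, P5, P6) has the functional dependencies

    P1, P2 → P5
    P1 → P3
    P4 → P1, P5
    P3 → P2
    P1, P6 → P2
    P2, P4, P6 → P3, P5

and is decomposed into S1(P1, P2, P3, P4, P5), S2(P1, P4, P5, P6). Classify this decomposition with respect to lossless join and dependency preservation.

Lossless test: (P1, P4, P5)⁺ = {P1, P2, P3, P4, P5}, which contains all of one fragment — lossless.
Dependency preservation: P1, P6 → P2; P2, P4, P6 → P3, P5 are not contained in any single fragment, but the restricted closure of each left-hand side across the fragments still reaches the right-hand side; the remaining FDs each lie inside some fragment. All dependencies are preserved.

lossless and dependency-preserving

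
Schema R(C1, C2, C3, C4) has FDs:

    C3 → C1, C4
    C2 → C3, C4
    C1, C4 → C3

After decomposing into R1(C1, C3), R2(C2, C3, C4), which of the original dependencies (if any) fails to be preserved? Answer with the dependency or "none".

C1, C4 → C3

Check C1, C4 → C3: no single fragment contains all of {C1, C3, C4}, and the restricted closure of {C1, C4} across the fragments never reaches {C3}.
C3 → C1, C4 is preserved.
C2 → C3, C4 is preserved.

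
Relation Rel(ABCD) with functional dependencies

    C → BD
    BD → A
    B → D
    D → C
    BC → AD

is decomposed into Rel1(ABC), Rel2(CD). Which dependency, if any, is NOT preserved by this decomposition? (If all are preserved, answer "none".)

C → BD: restricted closure across fragments reaches BD.
BD → A: restricted closure across fragments reaches A.
B → D: restricted closure across fragments reaches D.
D → C lies within Rel2.
BC → AD: restricted closure across fragments reaches AD.
Every dependency is enforceable on the fragments, so the decomposition is dependency-preserving.

none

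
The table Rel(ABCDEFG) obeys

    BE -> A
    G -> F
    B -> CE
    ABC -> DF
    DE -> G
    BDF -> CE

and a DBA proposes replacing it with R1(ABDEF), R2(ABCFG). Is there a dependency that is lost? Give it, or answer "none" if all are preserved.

DE -> G

Check DE → G: no single fragment contains all of {DEG}, and the restricted closure of {DE} across the fragments never reaches {G}.
BE → A is preserved.
G → F is preserved.
B → CE is preserved.
ABC → DF is preserved.
BDF → CE is preserved.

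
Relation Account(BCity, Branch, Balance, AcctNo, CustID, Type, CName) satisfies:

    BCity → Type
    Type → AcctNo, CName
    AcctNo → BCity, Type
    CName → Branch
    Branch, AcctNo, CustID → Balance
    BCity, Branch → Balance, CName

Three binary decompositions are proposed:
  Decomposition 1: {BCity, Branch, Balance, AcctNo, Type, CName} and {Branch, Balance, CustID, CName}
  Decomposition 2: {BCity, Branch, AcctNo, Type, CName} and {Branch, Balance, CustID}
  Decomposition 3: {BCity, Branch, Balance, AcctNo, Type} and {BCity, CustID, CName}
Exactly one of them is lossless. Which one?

Decomposition 1: common = {Branch, Balance, CName}, closure = {Branch, Balance, CName} → lossy.
Decomposition 2: common = {Branch}, closure = {Branch} → lossy.
Decomposition 3: common = {BCity}, closure = {BCity, Branch, Balance, AcctNo, Type, CName} → lossless.

Decomposition 3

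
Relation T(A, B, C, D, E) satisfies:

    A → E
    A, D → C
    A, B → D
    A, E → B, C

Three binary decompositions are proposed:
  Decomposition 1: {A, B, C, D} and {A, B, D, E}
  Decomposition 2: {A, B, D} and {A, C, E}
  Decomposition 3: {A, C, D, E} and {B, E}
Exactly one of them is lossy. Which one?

Decomposition 1: common = {A, B, D}, closure = {A, B, C, D, E} → lossless.
Decomposition 2: common = {A}, closure = {A, B, C, D, E} → lossless.
Decomposition 3: common = {E}, closure = {E} → lossy.

Decomposition 3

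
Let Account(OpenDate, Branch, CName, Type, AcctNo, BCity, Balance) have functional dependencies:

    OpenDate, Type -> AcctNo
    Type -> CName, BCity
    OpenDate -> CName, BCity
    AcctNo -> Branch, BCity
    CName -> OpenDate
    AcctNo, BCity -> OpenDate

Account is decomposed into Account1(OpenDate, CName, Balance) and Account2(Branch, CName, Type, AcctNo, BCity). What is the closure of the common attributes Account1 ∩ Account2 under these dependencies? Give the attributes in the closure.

OpenDate, CName, BCity

Account1 ∩ Account2 = {CName}.
CName → OpenDate applies, adding OpenDate
OpenDate → CName, BCity applies, adding BCity
Closure: {OpenDate, CName, BCity}.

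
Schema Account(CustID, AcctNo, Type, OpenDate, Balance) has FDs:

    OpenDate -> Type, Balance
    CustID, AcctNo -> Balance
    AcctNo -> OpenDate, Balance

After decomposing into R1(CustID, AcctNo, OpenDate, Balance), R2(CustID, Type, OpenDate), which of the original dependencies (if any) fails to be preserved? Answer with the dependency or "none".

OpenDate → Type, Balance: restricted closure across fragments reaches Type, Balance.
CustID, AcctNo → Balance lies within R1.
AcctNo → OpenDate, Balance lies within R1.
Every dependency is enforceable on the fragments, so the decomposition is dependency-preserving.

none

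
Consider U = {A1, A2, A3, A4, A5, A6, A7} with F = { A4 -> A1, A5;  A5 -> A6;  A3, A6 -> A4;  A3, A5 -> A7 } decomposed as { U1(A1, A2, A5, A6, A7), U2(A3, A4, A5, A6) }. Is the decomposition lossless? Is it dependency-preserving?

lossy and not dependency-preserving

Lossless test: (A5, A6)⁺ = {A5, A6}, which is a superkey of neither fragment — lossy.
Dependency preservation: the restricted closure of {A4} across the fragments never reaches {A1, A5}, so A4 → A1, A5 cannot be enforced without a join — not preserved.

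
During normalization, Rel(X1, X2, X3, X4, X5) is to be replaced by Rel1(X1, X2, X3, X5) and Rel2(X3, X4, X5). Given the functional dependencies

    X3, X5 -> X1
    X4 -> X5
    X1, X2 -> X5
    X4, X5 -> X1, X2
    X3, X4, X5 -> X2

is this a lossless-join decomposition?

Common attributes: Rel1 ∩ Rel2 = {X3, X5}.
Closure of {X3, X5}: X3, X5 → X1 applies, adding X1. So (X3, X5)⁺ = {X1, X3, X5}.
The closure contains neither all of Rel1 = {X1, X2, X3, X5} nor all of Rel2 = {X3, X4, X5}, so the common attributes are not a superkey of either fragment. The join is lossy.

No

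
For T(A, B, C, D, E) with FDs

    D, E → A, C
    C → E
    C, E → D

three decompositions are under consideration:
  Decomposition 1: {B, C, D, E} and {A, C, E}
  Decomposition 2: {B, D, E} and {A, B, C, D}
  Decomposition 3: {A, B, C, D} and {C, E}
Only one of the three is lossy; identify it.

Decomposition 2

Decomposition 1: common = {C, E}, closure = {A, C, D, E} → lossless.
Decomposition 2: common = {B, D}, closure = {B, D} → lossy.
Decomposition 3: common = {C}, closure = {A, C, D, E} → lossless.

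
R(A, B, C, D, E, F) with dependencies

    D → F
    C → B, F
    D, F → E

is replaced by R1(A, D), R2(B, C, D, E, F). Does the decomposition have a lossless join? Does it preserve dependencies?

Lossless test: (D)⁺ = {D, E, F}, which is a superkey of neither fragment — lossy.
Dependency preservation: every FD's attributes lie within a single fragment, so each can be enforced locally — preserved.

lossy but dependency-preserving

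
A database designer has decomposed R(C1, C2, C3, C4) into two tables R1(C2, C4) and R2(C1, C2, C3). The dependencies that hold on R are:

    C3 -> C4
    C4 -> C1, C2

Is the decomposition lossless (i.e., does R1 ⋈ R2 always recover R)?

Common attributes: R1 ∩ R2 = {C2}.
No dependency enlarges {C2}, so (C2)⁺ = {C2}.
The closure contains neither all of R1 = {C2, C4} nor all of R2 = {C1, C2, C3}, so the common attributes are not a superkey of either fragment. The join is lossy.

No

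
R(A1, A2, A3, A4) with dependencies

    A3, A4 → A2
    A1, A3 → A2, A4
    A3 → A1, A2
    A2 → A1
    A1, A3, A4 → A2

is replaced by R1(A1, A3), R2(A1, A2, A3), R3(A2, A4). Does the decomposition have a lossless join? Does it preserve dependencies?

lossy and not dependency-preserving

Lossless test (chase): Rows 1 and 2 agree on A1, A3; apply A1, A3→A2, A4 and equate their A2, A4 entries. Rows 1 and 3 agree on A2; apply A2→A1 and equate their A1 entries. No row becomes fully distinguished — the join is lossy.
Dependency preservation: the restricted closure of {A1, A3} across the fragments never reaches {A2, A4}, so A1, A3 → A2, A4 cannot be enforced without a join — not preserved.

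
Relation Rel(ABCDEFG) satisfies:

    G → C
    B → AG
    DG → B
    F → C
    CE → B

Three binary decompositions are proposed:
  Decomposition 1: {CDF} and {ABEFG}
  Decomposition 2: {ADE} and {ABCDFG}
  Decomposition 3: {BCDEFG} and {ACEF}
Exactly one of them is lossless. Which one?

Decomposition 3

Decomposition 1: common = {F}, closure = {CF} → lossy.
Decomposition 2: common = {AD}, closure = {AD} → lossy.
Decomposition 3: common = {CEF}, closure = {ABCEFG} → lossless.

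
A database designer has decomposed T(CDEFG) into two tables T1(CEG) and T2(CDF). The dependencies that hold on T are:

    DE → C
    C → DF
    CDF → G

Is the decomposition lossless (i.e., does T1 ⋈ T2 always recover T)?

Common attributes: T1 ∩ T2 = {C}.
Closure of {C}: C → DF applies, adding DF; CDF → G applies, adding G. So (C)⁺ = {CDFG}.
This closure contains every attribute of T2, so T1 ∩ T2 → T2. The join is lossless.

Yes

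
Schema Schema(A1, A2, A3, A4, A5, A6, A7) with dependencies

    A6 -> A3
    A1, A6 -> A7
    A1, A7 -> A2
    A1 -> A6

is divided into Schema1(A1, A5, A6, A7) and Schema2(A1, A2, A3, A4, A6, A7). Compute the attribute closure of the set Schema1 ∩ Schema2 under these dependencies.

A1, A2, A3, A6, A7

Schema1 ∩ Schema2 = {A1, A6, A7}.
A6 → A3 applies, adding A3
A1, A7 → A2 applies, adding A2
Closure: {A1, A2, A3, A6, A7}.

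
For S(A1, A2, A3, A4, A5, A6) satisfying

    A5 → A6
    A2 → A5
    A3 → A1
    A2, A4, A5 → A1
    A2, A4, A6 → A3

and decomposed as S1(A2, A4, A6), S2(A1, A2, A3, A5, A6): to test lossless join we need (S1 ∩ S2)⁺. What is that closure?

A2, A5, A6

S1 ∩ S2 = {A2, A6}.
A2 → A5 applies, adding A5
Closure: {A2, A5, A6}.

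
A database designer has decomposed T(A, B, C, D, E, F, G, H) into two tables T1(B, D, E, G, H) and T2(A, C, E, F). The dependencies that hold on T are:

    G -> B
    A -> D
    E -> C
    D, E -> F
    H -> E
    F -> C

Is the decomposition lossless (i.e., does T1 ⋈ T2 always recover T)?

Common attributes: T1 ∩ T2 = {E}.
Closure of {E}: E → C applies, adding C. So (E)⁺ = {C, E}.
The closure contains neither all of T1 = {B, D, E, G, H} nor all of T2 = {A, C, E, F}, so the common attributes are not a superkey of either fragment. The join is lossy.

No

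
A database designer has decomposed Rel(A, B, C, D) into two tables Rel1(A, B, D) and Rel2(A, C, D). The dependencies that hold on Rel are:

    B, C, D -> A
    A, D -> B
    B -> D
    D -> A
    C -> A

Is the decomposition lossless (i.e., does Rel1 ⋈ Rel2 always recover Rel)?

Yes

Common attributes: Rel1 ∩ Rel2 = {A, D}.
Closure of {A, D}: A, D → B applies, adding B. So (A, D)⁺ = {A, B, D}.
This closure contains every attribute of Rel1, so Rel1 ∩ Rel2 → Rel1. The join is lossless.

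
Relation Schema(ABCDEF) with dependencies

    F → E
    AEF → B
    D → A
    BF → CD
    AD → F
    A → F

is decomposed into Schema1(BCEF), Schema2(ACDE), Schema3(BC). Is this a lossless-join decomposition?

No

Chase test. Columns are ABCDEF; row i has aⱼ where attribute j ∈ Schemai, else bᵢⱼ.
Initial tableau (one row per fragment):
  row 1: b11 a2 a3 b14 a5 a6
  row 2: a1 b22 a3 a4 a5 b26
  row 3: b31 a2 a3 b34 b35 b36
No row becomes fully distinguished — the join is lossy.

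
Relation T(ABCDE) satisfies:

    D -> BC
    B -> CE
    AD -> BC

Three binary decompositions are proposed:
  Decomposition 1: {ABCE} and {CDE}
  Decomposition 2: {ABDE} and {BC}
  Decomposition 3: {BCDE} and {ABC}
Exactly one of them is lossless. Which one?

Decomposition 2

Decomposition 1: common = {CE}, closure = {CE} → lossy.
Decomposition 2: common = {B}, closure = {BCE} → lossless.
Decomposition 3: common = {BC}, closure = {BCE} → lossy.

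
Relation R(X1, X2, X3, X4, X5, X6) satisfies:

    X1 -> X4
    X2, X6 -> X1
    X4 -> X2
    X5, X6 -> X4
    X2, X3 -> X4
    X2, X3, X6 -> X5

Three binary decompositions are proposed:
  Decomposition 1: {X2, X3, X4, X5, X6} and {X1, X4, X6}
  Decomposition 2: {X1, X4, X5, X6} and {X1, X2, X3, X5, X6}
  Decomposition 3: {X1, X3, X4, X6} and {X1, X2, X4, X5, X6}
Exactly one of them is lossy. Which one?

Decomposition 3

Decomposition 1: common = {X4, X6}, closure = {X1, X2, X4, X6} → lossless.
Decomposition 2: common = {X1, X5, X6}, closure = {X1, X2, X4, X5, X6} → lossless.
Decomposition 3: common = {X1, X4, X6}, closure = {X1, X2, X4, X6} → lossy.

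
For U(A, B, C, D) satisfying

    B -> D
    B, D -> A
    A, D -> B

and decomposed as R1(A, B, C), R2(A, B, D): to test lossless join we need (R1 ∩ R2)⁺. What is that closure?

R1 ∩ R2 = {A, B}.
B → D applies, adding D
Closure: {A, B, D}.

A, B, D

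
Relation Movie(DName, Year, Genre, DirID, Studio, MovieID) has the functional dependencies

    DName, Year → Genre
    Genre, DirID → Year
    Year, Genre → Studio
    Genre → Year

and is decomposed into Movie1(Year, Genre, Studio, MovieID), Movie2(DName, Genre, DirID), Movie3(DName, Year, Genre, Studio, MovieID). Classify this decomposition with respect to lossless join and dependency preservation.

Lossless test (chase): Rows 1 and 2 agree on Genre; apply Genre→Year and equate their Year entries. Rows 1 and 2 agree on Year, Genre; apply Year, Genre→Studio and equate their Studio entries. No row becomes fully distinguished — the join is lossy.
Dependency preservation: Genre, DirID → Year is not contained in any single fragment, but the restricted closure of its left-hand side across the fragments still reaches the right-hand side; the remaining FDs each lie inside some fragment. All dependencies are preserved.

lossy but dependency-preserving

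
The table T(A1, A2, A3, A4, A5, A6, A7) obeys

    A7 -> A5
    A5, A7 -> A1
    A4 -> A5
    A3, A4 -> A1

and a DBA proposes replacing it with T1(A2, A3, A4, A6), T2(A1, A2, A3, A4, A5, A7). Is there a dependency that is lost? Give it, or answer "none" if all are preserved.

none

A7 → A5 lies within T2.
A5, A7 → A1 lies within T2.
A4 → A5 lies within T2.
A3, A4 → A1 lies within T2.
Every dependency is enforceable on the fragments, so the decomposition is dependency-preserving.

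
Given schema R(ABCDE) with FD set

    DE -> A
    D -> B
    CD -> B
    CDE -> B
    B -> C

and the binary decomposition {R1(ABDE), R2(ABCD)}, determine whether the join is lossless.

Common attributes: R1 ∩ R2 = {ABD}.
Closure of {ABD}: B → C applies, adding C. So (ABD)⁺ = {ABCD}.
This closure contains every attribute of R2, so R1 ∩ R2 → R2. The join is lossless.

Yes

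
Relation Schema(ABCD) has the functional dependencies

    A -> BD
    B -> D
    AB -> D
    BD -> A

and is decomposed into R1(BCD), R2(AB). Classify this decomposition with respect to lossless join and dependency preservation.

Lossless test: (B)⁺ = {ABD}, which contains all of one fragment — lossless.
Dependency preservation: A → BD; AB → D; BD → A are not contained in any single fragment, but the restricted closure of each left-hand side across the fragments still reaches the right-hand side; the remaining FDs each lie inside some fragment. All dependencies are preserved.

lossless and dependency-preserving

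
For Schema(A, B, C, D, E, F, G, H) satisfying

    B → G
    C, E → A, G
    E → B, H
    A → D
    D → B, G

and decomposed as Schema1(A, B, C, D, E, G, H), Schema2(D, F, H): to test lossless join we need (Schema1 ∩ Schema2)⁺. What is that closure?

Schema1 ∩ Schema2 = {D, H}.
D → B, G applies, adding B, G
Closure: {B, D, G, H}.

B, D, G, H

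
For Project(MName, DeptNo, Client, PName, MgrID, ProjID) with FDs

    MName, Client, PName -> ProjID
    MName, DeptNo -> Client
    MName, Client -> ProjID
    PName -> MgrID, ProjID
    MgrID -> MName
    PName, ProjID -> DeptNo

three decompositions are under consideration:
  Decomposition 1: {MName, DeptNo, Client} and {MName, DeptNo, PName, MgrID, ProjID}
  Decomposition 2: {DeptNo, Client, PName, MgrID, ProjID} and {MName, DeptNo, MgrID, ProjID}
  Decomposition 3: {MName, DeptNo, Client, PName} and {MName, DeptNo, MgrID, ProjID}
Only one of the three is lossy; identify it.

Decomposition 1: common = {MName, DeptNo}, closure = {MName, DeptNo, Client, ProjID} → lossless.
Decomposition 2: common = {DeptNo, MgrID, ProjID}, closure = {MName, DeptNo, Client, MgrID, ProjID} → lossless.
Decomposition 3: common = {MName, DeptNo}, closure = {MName, DeptNo, Client, ProjID} → lossy.

Decomposition 3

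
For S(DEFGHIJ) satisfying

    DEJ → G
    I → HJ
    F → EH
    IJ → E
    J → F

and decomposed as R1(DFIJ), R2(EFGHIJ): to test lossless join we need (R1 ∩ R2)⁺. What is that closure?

EFHIJ

R1 ∩ R2 = {FIJ}.
I → HJ applies, adding H
F → EH applies, adding E
Closure: {EFHIJ}.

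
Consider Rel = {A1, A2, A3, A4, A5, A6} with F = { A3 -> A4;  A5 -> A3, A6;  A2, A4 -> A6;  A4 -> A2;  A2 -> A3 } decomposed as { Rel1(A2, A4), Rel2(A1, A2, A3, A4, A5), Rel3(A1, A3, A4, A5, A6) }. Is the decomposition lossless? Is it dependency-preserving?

Lossless test (chase): Rows 2 and 3 agree on A5; apply A5→A3, A6 and equate their A3, A6 entries. Rows 1 and 2 agree on A2, A4; apply A2, A4→A6 and equate their A6 entries. Rows 1 and 3 agree on A4; apply A4→A2 and equate their A2 entries. Rows 1 and 2 agree on A2; apply A2→A3 and equate their A3 entries. Row 2 is now all distinguished symbols — the join is lossless.
Dependency preservation: A2, A4 → A6 is not contained in any single fragment, but the restricted closure of its left-hand side across the fragments still reaches the right-hand side; the remaining FDs each lie inside some fragment. All dependencies are preserved.

lossless and dependency-preserving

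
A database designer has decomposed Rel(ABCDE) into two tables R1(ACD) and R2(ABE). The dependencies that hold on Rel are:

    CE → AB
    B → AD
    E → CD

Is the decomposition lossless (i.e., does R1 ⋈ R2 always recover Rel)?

No

Common attributes: R1 ∩ R2 = {A}.
No dependency enlarges {A}, so (A)⁺ = {A}.
The closure contains neither all of R1 = {ACD} nor all of R2 = {ABE}, so the common attributes are not a superkey of either fragment. The join is lossy.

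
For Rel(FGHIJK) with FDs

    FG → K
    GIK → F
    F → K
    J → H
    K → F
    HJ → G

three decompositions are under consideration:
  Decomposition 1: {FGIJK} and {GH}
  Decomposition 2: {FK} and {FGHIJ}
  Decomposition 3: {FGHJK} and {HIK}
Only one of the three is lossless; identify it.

Decomposition 1: common = {G}, closure = {G} → lossy.
Decomposition 2: common = {F}, closure = {FK} → lossless.
Decomposition 3: common = {HK}, closure = {FHK} → lossy.

Decomposition 2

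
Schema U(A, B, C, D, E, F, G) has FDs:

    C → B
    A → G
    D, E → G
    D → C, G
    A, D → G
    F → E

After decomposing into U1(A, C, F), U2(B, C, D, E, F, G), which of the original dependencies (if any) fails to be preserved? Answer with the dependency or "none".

Check A → G: no single fragment contains all of {A, G}, and the restricted closure of {A} across the fragments never reaches {G}.
C → B is preserved.
D, E → G is preserved.
D → C, G is preserved.
A, D → G is preserved.
F → E is preserved.

A → G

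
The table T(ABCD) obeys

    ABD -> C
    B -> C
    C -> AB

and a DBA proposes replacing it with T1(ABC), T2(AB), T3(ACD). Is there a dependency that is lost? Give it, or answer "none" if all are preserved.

none

ABD → C: restricted closure across fragments reaches C.
B → C lies within T1.
C → AB lies within T1.
Every dependency is enforceable on the fragments, so the decomposition is dependency-preserving.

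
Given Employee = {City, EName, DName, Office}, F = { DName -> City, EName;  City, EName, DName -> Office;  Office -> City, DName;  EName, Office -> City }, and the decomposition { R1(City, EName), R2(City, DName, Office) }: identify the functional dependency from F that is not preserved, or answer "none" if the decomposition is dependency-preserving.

Check DName → City, EName: no single fragment contains all of {City, EName, DName}, and the restricted closure of {DName} across the fragments never reaches {City, EName}.
City, EName, DName → Office is preserved.
Office → City, DName is preserved.
EName, Office → City is preserved.

DName -> City, EName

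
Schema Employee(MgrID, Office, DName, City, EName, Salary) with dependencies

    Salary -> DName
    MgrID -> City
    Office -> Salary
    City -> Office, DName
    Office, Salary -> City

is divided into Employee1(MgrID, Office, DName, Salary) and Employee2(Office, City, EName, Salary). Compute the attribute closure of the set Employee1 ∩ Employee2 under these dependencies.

Employee1 ∩ Employee2 = {Office, Salary}.
Salary → DName applies, adding DName
Office, Salary → City applies, adding City
Closure: {Office, DName, City, Salary}.

Office, DName, City, Salary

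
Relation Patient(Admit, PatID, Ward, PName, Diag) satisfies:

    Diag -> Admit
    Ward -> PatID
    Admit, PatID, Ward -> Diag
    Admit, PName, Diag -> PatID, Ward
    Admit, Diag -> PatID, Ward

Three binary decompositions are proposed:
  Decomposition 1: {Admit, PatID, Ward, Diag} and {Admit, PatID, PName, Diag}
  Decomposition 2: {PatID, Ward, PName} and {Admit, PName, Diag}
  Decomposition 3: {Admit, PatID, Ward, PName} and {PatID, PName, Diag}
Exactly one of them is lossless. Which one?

Decomposition 1

Decomposition 1: common = {Admit, PatID, Diag}, closure = {Admit, PatID, Ward, Diag} → lossless.
Decomposition 2: common = {PName}, closure = {PName} → lossy.
Decomposition 3: common = {PatID, PName}, closure = {PatID, PName} → lossy.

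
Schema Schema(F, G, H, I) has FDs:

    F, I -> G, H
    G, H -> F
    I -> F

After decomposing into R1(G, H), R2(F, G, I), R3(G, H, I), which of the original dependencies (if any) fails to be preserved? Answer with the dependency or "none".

Check G, H → F: no single fragment contains all of {F, G, H}, and the restricted closure of {G, H} across the fragments never reaches {F}.
F, I → G, H is preserved.
I → F is preserved.

G, H -> F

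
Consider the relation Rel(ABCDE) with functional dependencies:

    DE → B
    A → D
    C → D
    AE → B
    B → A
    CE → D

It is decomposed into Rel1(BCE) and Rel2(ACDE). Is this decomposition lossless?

Yes

Common attributes: Rel1 ∩ Rel2 = {CE}.
Closure of {CE}: C → D applies, adding D; DE → B applies, adding B; B → A applies, adding A. So (CE)⁺ = {ABCDE}.
This closure contains every attribute of Rel1, so Rel1 ∩ Rel2 → Rel1. The join is lossless.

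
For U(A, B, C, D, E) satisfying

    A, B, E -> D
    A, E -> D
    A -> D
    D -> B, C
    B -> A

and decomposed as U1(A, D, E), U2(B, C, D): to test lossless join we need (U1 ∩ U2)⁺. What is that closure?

U1 ∩ U2 = {D}.
D → B, C applies, adding B, C
B → A applies, adding A
Closure: {A, B, C, D}.

A, B, C, D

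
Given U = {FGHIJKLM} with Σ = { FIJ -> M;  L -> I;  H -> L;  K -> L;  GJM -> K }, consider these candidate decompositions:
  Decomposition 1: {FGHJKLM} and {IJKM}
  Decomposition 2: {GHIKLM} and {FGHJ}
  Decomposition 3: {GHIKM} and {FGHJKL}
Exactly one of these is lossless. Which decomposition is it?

Decomposition 1: common = {JKM}, closure = {IJKLM} → lossless.
Decomposition 2: common = {GH}, closure = {GHIL} → lossy.
Decomposition 3: common = {GHK}, closure = {GHIKL} → lossy.

Decomposition 1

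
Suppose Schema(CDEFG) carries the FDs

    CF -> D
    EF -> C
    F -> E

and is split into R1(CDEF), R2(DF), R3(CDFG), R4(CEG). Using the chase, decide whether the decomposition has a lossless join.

Chase test. Columns are CDEFG; row i has aⱼ where attribute j ∈ Ri, else bᵢⱼ.
Initial tableau (one row per fragment):
  row 1: a1 a2 a3 a4 b15
  row 2: b21 a2 b23 a4 b25
  row 3: a1 a2 b33 a4 a5
  row 4: a1 b42 a3 b44 a5
Rows 1 and 2 agree on F; apply F→E and equate their E entries.
Rows 1 and 3 agree on F; apply F→E and equate their E entries.
Rows 1 and 2 agree on EF; apply EF→C and equate their C entries.
Row 3 is now all distinguished symbols — the join is lossless.

Yes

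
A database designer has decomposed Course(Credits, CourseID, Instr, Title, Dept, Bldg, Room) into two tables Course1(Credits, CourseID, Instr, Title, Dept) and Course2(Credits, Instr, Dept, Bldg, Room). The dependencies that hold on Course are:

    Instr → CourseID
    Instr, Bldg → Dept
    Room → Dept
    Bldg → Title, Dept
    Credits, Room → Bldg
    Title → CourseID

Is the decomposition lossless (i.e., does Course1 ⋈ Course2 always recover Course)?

Common attributes: Course1 ∩ Course2 = {Credits, Instr, Dept}.
Closure of {Credits, Instr, Dept}: Instr → CourseID applies, adding CourseID. So (Credits, Instr, Dept)⁺ = {Credits, CourseID, Instr, Dept}.
The closure contains neither all of Course1 = {Credits, CourseID, Instr, Title, Dept} nor all of Course2 = {Credits, Instr, Dept, Bldg, Room}, so the common attributes are not a superkey of either fragment. The join is lossy.

No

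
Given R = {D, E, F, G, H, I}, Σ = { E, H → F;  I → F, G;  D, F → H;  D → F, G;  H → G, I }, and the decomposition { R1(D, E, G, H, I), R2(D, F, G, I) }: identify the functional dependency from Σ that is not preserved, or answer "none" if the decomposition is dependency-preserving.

E, H → F: restricted closure across fragments reaches F.
I → F, G lies within R2.
D, F → H: restricted closure across fragments reaches H.
D → F, G lies within R2.
H → G, I lies within R1.
Every dependency is enforceable on the fragments, so the decomposition is dependency-preserving.

none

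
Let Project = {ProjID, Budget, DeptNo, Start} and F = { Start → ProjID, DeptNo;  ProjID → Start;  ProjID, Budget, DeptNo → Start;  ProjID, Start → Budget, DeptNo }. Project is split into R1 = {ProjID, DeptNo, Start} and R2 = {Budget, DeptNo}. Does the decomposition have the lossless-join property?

No

Common attributes: R1 ∩ R2 = {DeptNo}.
No dependency enlarges {DeptNo}, so (DeptNo)⁺ = {DeptNo}.
The closure contains neither all of R1 = {ProjID, DeptNo, Start} nor all of R2 = {Budget, DeptNo}, so the common attributes are not a superkey of either fragment. The join is lossy.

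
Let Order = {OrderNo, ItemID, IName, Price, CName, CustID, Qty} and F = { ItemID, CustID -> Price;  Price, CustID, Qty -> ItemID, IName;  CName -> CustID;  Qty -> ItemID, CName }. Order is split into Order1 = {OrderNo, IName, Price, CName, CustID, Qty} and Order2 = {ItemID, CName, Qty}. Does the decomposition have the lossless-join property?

Common attributes: Order1 ∩ Order2 = {CName, Qty}.
Closure of {CName, Qty}: CName → CustID applies, adding CustID; Qty → ItemID, CName applies, adding ItemID; ItemID, CustID → Price applies, adding Price; Price, CustID, Qty → ItemID, IName applies, adding IName. So (CName, Qty)⁺ = {ItemID, IName, Price, CName, CustID, Qty}.
This closure contains every attribute of Order2, so Order1 ∩ Order2 → Order2. The join is lossless.

Yes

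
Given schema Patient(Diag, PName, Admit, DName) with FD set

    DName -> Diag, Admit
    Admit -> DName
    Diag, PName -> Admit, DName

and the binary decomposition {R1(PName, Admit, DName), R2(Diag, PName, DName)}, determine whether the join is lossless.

Yes

Common attributes: R1 ∩ R2 = {PName, DName}.
Closure of {PName, DName}: DName → Diag, Admit applies, adding Diag, Admit. So (PName, DName)⁺ = {Diag, PName, Admit, DName}.
This closure contains every attribute of R1, so R1 ∩ R2 → R1. The join is lossless.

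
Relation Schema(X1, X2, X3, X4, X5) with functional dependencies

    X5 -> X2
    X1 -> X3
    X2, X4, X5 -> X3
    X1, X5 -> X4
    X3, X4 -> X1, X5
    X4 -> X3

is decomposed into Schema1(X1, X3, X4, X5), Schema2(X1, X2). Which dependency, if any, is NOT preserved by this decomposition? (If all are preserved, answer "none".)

Check X5 → X2: no single fragment contains all of {X2, X5}, and the restricted closure of {X5} across the fragments never reaches {X2}.
X1 → X3 is preserved.
X2, X4, X5 → X3 is preserved.
X1, X5 → X4 is preserved.
X3, X4 → X1, X5 is preserved.
X4 → X3 is preserved.

X5 -> X2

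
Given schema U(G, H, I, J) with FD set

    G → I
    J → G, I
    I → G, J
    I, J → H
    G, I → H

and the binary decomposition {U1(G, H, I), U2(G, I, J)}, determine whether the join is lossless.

Common attributes: U1 ∩ U2 = {G, I}.
Closure of {G, I}: I → G, J applies, adding J; I, J → H applies, adding H. So (G, I)⁺ = {G, H, I, J}.
This closure contains every attribute of U1, so U1 ∩ U2 → U1. The join is lossless.

Yes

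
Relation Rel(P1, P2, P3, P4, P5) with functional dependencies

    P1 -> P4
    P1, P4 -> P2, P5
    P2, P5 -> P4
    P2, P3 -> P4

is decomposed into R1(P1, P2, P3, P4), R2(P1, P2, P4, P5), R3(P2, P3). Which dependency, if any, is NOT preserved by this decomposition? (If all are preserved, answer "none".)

P1 → P4 lies within R1.
P1, P4 → P2, P5 lies within R2.
P2, P5 → P4 lies within R2.
P2, P3 → P4 lies within R1.
Every dependency is enforceable on the fragments, so the decomposition is dependency-preserving.

none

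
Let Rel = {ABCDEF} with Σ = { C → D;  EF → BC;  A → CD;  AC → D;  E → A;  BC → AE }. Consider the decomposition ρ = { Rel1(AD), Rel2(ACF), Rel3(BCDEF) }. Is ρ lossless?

No

Chase test. Columns are ABCDEF; row i has aⱼ where attribute j ∈ Reli, else bᵢⱼ.
Initial tableau (one row per fragment):
  row 1: a1 b12 b13 a4 b15 b16
  row 2: a1 b22 a3 b24 b25 a6
  row 3: b31 a2 a3 a4 a5 a6
Rows 2 and 3 agree on C; apply C→D and equate their D entries.
Rows 1 and 2 agree on A; apply A→CD and equate their CD entries.
No row becomes fully distinguished — the join is lossy.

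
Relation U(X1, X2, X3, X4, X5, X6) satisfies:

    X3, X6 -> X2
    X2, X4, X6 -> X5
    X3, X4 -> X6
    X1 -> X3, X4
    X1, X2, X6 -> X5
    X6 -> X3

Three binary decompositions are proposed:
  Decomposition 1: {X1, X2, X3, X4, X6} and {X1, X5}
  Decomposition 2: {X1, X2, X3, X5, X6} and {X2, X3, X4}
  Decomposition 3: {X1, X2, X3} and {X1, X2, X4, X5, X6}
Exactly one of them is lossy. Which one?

Decomposition 2

Decomposition 1: common = {X1}, closure = {X1, X2, X3, X4, X5, X6} → lossless.
Decomposition 2: common = {X2, X3}, closure = {X2, X3} → lossy.
Decomposition 3: common = {X1, X2}, closure = {X1, X2, X3, X4, X5, X6} → lossless.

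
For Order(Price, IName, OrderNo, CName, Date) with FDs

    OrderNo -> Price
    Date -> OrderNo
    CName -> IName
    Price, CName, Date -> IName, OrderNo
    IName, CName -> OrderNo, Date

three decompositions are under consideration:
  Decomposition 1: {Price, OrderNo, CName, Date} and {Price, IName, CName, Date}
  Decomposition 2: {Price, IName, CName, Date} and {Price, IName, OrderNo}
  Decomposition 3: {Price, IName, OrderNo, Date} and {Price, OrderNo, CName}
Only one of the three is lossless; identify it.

Decomposition 1: common = {Price, CName, Date}, closure = {Price, IName, OrderNo, CName, Date} → lossless.
Decomposition 2: common = {Price, IName}, closure = {Price, IName} → lossy.
Decomposition 3: common = {Price, OrderNo}, closure = {Price, OrderNo} → lossy.

Decomposition 1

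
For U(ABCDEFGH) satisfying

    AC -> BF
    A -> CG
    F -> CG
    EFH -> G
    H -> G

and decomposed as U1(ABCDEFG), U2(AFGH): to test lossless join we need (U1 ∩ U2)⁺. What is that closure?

ABCFG

U1 ∩ U2 = {AFG}.
A → CG applies, adding C
AC → BF applies, adding B
Closure: {ABCFG}.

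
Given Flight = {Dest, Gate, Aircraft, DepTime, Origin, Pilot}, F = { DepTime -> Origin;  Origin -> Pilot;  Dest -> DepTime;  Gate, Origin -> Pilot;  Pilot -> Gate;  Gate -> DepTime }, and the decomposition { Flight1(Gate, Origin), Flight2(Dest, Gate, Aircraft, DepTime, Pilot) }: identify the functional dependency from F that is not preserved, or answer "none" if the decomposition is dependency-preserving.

DepTime → Origin: restricted closure across fragments reaches Origin.
Origin → Pilot: restricted closure across fragments reaches Pilot.
Dest → DepTime lies within Flight2.
Gate, Origin → Pilot: restricted closure across fragments reaches Pilot.
Pilot → Gate lies within Flight2.
Gate → DepTime lies within Flight2.
Every dependency is enforceable on the fragments, so the decomposition is dependency-preserving.

none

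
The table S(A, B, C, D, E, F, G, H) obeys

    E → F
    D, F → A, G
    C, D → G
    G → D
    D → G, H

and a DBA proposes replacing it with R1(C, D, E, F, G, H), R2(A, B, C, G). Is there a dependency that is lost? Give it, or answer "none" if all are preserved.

D, F → A, G

Check D, F → A, G: no single fragment contains all of {A, D, F, G}, and the restricted closure of {D, F} across the fragments never reaches {A, G}.
E → F is preserved.
C, D → G is preserved.
G → D is preserved.
D → G, H is preserved.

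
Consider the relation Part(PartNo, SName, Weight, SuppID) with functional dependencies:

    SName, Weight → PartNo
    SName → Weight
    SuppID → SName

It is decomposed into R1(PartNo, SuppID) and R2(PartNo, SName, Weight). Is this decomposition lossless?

No

Common attributes: R1 ∩ R2 = {PartNo}.
No dependency enlarges {PartNo}, so (PartNo)⁺ = {PartNo}.
The closure contains neither all of R1 = {PartNo, SuppID} nor all of R2 = {PartNo, SName, Weight}, so the common attributes are not a superkey of either fragment. The join is lossy.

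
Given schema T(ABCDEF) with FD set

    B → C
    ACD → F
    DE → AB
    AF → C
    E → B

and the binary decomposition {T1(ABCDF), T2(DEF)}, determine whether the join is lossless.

Common attributes: T1 ∩ T2 = {DF}.
No dependency enlarges {DF}, so (DF)⁺ = {DF}.
The closure contains neither all of T1 = {ABCDF} nor all of T2 = {DEF}, so the common attributes are not a superkey of either fragment. The join is lossy.

No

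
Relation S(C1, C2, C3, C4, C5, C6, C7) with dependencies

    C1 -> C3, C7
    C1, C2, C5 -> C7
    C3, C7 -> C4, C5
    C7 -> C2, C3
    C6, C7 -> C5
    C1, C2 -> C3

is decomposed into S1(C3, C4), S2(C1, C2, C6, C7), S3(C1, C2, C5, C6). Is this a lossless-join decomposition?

Chase test. Columns are C1, C2, C3, C4, C5, C6, C7; row i has aⱼ where attribute j ∈ Si, else bᵢⱼ.
Initial tableau (one row per fragment):
  row 1: b11 b12 a3 a4 b15 b16 b17
  row 2: a1 a2 b23 b24 b25 a6 a7
  row 3: a1 a2 b33 b34 a5 a6 b37
Rows 2 and 3 agree on C1; apply C1→C3, C7 and equate their C3, C7 entries.
Rows 2 and 3 agree on C3, C7; apply C3, C7→C4, C5 and equate their C4, C5 entries.
No row becomes fully distinguished — the join is lossy.

No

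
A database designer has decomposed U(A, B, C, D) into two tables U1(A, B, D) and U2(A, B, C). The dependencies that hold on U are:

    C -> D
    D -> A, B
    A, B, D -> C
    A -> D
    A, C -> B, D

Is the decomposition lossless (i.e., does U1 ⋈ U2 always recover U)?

Common attributes: U1 ∩ U2 = {A, B}.
Closure of {A, B}: A → D applies, adding D; A, B, D → C applies, adding C. So (A, B)⁺ = {A, B, C, D}.
This closure contains every attribute of U1, so U1 ∩ U2 → U1. The join is lossless.

Yes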